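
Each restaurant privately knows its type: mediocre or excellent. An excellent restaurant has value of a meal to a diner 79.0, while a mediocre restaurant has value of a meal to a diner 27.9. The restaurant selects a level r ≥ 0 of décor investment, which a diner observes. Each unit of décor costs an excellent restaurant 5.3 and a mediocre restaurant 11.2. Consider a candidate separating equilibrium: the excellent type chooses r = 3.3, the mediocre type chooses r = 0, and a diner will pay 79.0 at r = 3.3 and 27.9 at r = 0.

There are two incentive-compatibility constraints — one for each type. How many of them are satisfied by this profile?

Mediocre type: stay at 0 → 27.9; mimic → 79.0 − 11.2 × 3.3 = 42.04. IC fails (27.9 < 42.04).
Excellent type: signal → 79.0 − 5.3 × 3.3 = 61.51; deviate to 0 → 27.9. IC holds (61.51 ≥ 27.9).
1 of 2 constraints hold, so this profile is not an equilibrium.

1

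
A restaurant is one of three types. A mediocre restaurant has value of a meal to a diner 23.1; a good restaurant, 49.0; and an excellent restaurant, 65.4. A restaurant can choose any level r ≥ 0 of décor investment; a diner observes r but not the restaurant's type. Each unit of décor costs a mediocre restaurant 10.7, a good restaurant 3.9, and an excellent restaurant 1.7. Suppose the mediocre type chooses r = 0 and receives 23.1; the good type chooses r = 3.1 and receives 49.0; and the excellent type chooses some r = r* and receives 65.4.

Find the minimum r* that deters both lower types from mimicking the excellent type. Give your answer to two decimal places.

7.31

Mediocre type (on-path payoff 23.1) won't mimic when 23.1 ≥ 65.4 − 10.7·r*, i.e. r* ≥ 3.95.
Good type (on-path payoff 49.0 − 3.9×3.1 = 36.91) won't mimic when 36.91 ≥ 65.4 − 3.9·r*, i.e. r* ≥ 7.31.
Both must hold, so r* = max(3.95, 7.31) = 7.31. The good type's constraint binds.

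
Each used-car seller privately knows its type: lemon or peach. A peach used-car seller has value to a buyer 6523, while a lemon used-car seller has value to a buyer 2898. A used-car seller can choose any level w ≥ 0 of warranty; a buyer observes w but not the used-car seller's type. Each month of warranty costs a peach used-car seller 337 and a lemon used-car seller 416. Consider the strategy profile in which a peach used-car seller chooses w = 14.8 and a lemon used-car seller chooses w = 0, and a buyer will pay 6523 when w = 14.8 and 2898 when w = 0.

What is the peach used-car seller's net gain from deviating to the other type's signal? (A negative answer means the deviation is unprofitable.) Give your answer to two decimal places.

1362.60

Playing w = 14.8 the peach used-car seller receives 6523 − 337 × 14.8 = 1535.4.
Deviating to w = 0 yields 2898 instead.
Gain from deviating: 2898 − 1535.4 = 1362.60.
The gain is positive, so the peach type's incentive-compatibility constraint is violated — this profile is not a separating equilibrium.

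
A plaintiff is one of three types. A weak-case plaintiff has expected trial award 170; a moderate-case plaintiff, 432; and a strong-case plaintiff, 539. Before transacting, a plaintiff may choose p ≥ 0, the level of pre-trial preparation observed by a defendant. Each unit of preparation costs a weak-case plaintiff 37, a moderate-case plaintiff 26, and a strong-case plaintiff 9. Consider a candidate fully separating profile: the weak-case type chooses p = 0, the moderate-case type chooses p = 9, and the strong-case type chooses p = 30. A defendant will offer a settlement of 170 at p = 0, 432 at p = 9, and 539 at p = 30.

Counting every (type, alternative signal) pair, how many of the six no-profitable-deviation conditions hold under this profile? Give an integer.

Moderate-case (own payoff 432 − 26×9 = 198): to p=0 gives 170 → no gain ✓; to p=30 gives 539 − 26×30 = -241 → no gain ✓.
Strong-case (own payoff 539 − 9×30 = 269): to p=0 gives 170 → no gain ✓; to p=9 gives 432 − 9×9 = 351 → profitable ✗.
Weak-case (own payoff 170): to p=9 gives 432 − 37×9 = 99 → no gain ✓; to p=30 gives 539 − 37×30 = -571 → no gain ✓.
5 of the 6 constraints hold; not an equilibrium.

5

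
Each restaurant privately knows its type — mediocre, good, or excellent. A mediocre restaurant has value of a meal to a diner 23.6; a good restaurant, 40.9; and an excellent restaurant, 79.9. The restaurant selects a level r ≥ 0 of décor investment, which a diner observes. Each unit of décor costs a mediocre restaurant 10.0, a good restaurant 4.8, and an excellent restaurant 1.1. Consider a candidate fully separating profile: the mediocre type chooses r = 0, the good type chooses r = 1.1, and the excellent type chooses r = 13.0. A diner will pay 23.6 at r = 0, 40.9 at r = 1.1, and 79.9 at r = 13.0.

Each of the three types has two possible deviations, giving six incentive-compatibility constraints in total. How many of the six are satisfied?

5

Mediocre (own payoff 23.6): to r=1.1 gives 40.9 − 10.0×1.1 = 29.9 → profitable ✗; to r=13.0 gives 79.9 − 10.0×13.0 = -50.1 → no gain ✓.
Good (own payoff 40.9 − 4.8×1.1 = 35.62): to r=0 gives 23.6 → no gain ✓; to r=13.0 gives 79.9 − 4.8×13.0 = 17.5 → no gain ✓.
Excellent (own payoff 79.9 − 1.1×13.0 = 65.6): to r=0 gives 23.6 → no gain ✓; to r=1.1 gives 40.9 − 1.1×1.1 = 39.69 → no gain ✓.
5 of the 6 constraints hold; not an equilibrium.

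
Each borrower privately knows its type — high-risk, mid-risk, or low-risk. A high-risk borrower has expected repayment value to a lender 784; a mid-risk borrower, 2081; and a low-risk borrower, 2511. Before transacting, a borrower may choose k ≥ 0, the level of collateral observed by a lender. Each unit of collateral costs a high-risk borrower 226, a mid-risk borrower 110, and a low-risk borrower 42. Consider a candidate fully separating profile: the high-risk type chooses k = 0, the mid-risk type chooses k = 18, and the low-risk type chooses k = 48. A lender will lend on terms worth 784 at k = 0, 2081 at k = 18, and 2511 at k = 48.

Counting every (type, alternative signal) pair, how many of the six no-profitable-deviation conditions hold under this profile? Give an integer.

Mid-risk (own payoff 2081 − 110×18 = 101): to k=0 gives 784 → profitable ✗; to k=48 gives 2511 − 110×48 = -2769 → no gain ✓.
High-risk (own payoff 784): to k=18 gives 2081 − 226×18 = -1987 → no gain ✓; to k=48 gives 2511 − 226×48 = -8337 → no gain ✓.
Low-risk (own payoff 2511 − 42×48 = 495): to k=0 gives 784 → profitable ✗; to k=18 gives 2081 − 42×18 = 1325 → profitable ✗.
3 of the 6 constraints hold; not an equilibrium.

3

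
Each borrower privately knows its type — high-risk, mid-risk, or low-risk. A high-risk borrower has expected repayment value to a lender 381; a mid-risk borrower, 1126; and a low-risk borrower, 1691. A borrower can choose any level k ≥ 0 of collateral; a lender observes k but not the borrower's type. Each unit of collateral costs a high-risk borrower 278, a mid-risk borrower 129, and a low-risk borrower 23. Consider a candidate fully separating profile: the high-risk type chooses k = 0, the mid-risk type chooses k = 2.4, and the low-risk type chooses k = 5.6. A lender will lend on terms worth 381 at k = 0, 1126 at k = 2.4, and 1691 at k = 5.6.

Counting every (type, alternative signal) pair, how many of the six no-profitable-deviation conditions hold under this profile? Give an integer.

Mid-risk (own payoff 1126 − 129×2.4 = 816.4): to k=0 gives 381 → no gain ✓; to k=5.6 gives 1691 − 129×5.6 = 968.6 → profitable ✗.
High-risk (own payoff 381): to k=2.4 gives 1126 − 278×2.4 = 458.8 → profitable ✗; to k=5.6 gives 1691 − 278×5.6 = 134.2 → no gain ✓.
Low-risk (own payoff 1691 − 23×5.6 = 1562.2): to k=0 gives 381 → no gain ✓; to k=2.4 gives 1126 − 23×2.4 = 1070.8 → no gain ✓.
4 of the 6 constraints hold; not an equilibrium.

4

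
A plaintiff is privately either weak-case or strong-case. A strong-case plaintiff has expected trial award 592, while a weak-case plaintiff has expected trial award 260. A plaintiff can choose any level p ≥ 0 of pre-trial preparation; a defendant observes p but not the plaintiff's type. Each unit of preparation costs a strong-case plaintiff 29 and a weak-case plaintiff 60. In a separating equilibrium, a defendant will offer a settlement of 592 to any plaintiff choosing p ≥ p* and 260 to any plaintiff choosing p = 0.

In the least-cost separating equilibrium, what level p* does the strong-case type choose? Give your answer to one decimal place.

5.5

A weak-case plaintiff choosing p = 0 receives 260.
Imitating at p* instead would pay 592 at cost 60·p*, netting 592 − 60·p*.
Indifference: 260 = 592 − 60·p*, so p* = (592 − 260) / 60 ≈ 5.5.
This is the weak-case type's binding incentive-compatibility constraint; any p ≥ 5.5 sustains separation on that side.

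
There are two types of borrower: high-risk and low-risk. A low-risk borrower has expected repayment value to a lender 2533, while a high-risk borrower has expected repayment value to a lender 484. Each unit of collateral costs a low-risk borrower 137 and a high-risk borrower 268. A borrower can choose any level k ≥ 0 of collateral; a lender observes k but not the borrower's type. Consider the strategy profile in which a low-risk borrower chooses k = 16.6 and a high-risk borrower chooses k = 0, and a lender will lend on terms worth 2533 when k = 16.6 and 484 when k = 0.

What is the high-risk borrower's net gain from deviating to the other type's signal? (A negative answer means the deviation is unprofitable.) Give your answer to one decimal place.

-2399.8

Playing k = 0 the high-risk borrower receives 484.
Deviating to k = 16.6 brings payment 2533 at cost 268 × 16.6 = 4448.8, netting -1915.8.
Gain from deviating: -1915.8 − 484 = -2399.8.
The gain is negative, so the high-risk type's incentive-compatibility constraint is satisfied.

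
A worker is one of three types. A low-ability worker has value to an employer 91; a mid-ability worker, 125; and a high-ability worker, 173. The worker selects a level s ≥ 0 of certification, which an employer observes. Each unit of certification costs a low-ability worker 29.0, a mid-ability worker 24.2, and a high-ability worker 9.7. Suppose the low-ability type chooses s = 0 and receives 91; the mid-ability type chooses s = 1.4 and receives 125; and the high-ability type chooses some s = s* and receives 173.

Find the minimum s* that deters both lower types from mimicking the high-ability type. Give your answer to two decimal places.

Low-ability type (on-path payoff 91) won't mimic when 91 ≥ 173 − 29.0·s*, i.e. s* ≥ 2.83.
Mid-ability type (on-path payoff 125 − 24.2×1.4 = 91.12) won't mimic when 91.12 ≥ 173 − 24.2·s*, i.e. s* ≥ 3.38.
Both must hold, so s* = max(2.83, 3.38) = 3.38. The mid-ability type's constraint binds.

3.38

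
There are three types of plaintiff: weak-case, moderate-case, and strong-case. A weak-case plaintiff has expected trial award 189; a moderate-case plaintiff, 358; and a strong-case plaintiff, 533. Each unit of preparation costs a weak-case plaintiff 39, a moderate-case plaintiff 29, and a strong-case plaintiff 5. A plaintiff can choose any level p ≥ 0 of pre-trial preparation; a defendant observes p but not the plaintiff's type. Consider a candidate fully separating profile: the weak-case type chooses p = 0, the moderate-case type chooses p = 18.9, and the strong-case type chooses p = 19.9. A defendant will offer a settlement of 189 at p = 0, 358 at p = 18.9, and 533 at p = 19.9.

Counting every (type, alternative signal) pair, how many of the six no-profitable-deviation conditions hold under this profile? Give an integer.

Moderate-case (own payoff 358 − 29×18.9 = -190.1): to p=0 gives 189 → profitable ✗; to p=19.9 gives 533 − 29×19.9 = -44.1 → profitable ✗.
Strong-case (own payoff 533 − 5×19.9 = 433.5): to p=0 gives 189 → no gain ✓; to p=18.9 gives 358 − 5×18.9 = 263.5 → no gain ✓.
Weak-case (own payoff 189): to p=18.9 gives 358 − 39×18.9 = -379.1 → no gain ✓; to p=19.9 gives 533 − 39×19.9 = -243.1 → no gain ✓.
4 of the 6 constraints hold; not an equilibrium.

4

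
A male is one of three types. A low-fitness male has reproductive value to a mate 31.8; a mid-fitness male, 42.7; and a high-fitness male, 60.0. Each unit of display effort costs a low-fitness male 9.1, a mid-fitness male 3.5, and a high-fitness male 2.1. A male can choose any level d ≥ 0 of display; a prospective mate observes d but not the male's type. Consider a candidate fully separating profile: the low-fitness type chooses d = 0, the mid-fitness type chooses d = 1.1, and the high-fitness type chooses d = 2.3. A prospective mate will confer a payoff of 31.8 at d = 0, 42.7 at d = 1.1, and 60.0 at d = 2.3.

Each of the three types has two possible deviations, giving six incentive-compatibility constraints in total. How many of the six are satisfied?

Low-fitness (own payoff 31.8): to d=1.1 gives 42.7 − 9.1×1.1 = 32.69 → profitable ✗; to d=2.3 gives 60.0 − 9.1×2.3 = 39.07 → profitable ✗.
High-fitness (own payoff 60.0 − 2.1×2.3 = 55.17): to d=0 gives 31.8 → no gain ✓; to d=1.1 gives 42.7 − 2.1×1.1 = 40.39 → no gain ✓.
Mid-fitness (own payoff 42.7 − 3.5×1.1 = 38.85): to d=0 gives 31.8 → no gain ✓; to d=2.3 gives 60.0 − 3.5×2.3 = 51.95 → profitable ✗.
3 of the 6 constraints hold; not an equilibrium.

3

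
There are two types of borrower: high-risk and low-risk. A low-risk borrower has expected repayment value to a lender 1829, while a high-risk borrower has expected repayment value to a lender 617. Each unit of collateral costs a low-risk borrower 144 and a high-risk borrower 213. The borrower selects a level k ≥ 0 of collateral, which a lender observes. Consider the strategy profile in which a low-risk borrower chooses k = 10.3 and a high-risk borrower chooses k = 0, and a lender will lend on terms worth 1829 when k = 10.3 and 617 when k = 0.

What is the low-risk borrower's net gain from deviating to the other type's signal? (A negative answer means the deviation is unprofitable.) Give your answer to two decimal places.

271.20

Playing k = 10.3 the low-risk borrower receives 1829 − 144 × 10.3 = 345.8.
Deviating to k = 0 yields 617 instead.
Gain from deviating: 617 − 345.8 = 271.20.
The gain is positive, so the low-risk type's incentive-compatibility constraint is violated — this profile is not a separating equilibrium.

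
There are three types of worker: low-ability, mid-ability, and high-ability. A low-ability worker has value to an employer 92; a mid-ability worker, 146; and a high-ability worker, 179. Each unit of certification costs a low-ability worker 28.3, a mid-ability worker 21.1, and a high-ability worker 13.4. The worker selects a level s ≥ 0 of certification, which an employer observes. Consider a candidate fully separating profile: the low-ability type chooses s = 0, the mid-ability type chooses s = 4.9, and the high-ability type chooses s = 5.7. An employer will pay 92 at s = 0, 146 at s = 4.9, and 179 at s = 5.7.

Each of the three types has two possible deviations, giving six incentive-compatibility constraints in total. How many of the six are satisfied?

Mid-ability (own payoff 146 − 21.1×4.9 = 42.61): to s=0 gives 92 → profitable ✗; to s=5.7 gives 179 − 21.1×5.7 = 58.73 → profitable ✗.
Low-ability (own payoff 92): to s=4.9 gives 146 − 28.3×4.9 = 7.33 → no gain ✓; to s=5.7 gives 179 − 28.3×5.7 = 17.69 → no gain ✓.
High-ability (own payoff 179 − 13.4×5.7 = 102.62): to s=0 gives 92 → no gain ✓; to s=4.9 gives 146 − 13.4×4.9 = 80.34 → no gain ✓.
4 of the 6 constraints hold; not an equilibrium.

4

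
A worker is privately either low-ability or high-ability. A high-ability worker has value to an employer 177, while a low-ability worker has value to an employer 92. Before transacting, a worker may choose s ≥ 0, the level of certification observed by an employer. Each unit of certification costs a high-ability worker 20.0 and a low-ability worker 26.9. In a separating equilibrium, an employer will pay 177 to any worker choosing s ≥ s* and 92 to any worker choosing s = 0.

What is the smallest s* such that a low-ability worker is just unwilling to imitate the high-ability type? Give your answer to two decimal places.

3.16

A low-ability worker choosing s = 0 receives 92.
Imitating at s* instead would pay 177 at cost 26.9·s*, netting 177 − 26.9·s*.
Indifference: 92 = 177 − 26.9·s*, so s* = (177 − 92) / 26.9 ≈ 3.16.
This is the low-ability type's binding incentive-compatibility constraint; any s ≥ 3.16 sustains separation on that side.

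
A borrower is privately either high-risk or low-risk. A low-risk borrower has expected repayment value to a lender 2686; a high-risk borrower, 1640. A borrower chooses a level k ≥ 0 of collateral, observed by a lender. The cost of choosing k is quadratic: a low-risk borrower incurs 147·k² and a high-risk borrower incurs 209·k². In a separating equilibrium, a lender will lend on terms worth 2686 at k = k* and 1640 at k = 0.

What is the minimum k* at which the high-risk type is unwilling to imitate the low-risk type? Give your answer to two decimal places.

The high-risk type at k = 0 receives 1640; imitating at k* yields 2686 − 209·k*².
Indifference: 1640 = 2686 − 209·k*², so k*² = (2686 − 1640) / 209 ≈ 5.0048.
k* = √5.0048 ≈ 2.24.

2.24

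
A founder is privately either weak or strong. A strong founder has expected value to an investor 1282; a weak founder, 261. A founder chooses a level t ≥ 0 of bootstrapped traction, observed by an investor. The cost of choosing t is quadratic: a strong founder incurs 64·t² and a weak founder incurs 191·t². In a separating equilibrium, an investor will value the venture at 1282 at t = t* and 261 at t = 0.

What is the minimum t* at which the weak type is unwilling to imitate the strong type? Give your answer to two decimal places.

2.31

The weak type at t = 0 receives 261; imitating at t* yields 1282 − 191·t*².
Indifference: 261 = 1282 − 191·t*², so t*² = (1282 − 261) / 191 ≈ 5.3455.
t* = √5.3455 ≈ 2.31.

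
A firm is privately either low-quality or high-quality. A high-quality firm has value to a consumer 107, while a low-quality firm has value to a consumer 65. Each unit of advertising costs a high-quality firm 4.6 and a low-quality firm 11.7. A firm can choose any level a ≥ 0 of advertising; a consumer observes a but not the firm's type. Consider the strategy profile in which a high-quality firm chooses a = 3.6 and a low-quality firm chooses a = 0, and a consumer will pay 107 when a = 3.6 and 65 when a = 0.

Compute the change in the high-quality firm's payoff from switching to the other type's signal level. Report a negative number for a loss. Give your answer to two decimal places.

Playing a = 3.6 the high-quality firm receives 107 − 4.6 × 3.6 = 90.44.
Deviating to a = 0 yields 65 instead.
Gain from deviating: 65 − 90.44 = -25.44.
The gain is negative, so the high-quality type's incentive-compatibility constraint is satisfied.

-25.44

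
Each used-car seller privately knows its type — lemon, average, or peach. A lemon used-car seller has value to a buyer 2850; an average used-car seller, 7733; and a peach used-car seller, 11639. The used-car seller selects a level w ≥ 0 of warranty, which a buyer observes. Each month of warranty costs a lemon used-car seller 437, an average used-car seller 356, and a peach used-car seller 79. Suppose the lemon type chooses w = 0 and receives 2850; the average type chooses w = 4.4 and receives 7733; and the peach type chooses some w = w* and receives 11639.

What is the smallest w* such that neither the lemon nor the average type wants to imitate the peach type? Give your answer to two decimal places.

20.11

Average type (on-path payoff 7733 − 356×4.4 = 6166.6) won't mimic when 6166.6 ≥ 11639 − 356·w*, i.e. w* ≥ 15.37.
Lemon type (on-path payoff 2850) won't mimic when 2850 ≥ 11639 − 437·w*, i.e. w* ≥ 20.11.
Both must hold, so w* = max(20.11, 15.37) = 20.11. The lemon type's constraint binds.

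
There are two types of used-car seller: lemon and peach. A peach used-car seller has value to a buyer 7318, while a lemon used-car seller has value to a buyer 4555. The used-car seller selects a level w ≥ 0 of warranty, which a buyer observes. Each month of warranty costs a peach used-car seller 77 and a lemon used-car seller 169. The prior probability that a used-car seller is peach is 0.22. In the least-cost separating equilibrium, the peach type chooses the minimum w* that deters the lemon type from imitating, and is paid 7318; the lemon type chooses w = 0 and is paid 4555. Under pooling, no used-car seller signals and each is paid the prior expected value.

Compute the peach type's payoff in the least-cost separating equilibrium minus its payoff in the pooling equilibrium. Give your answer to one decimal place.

896.3

Least-cost separating signal: w* solves 4555 = 7318 − 169·w*, so w* = (7318 − 4555)/169 ≈ 16.3491.
Peach type's separating payoff: 7318 − 77 × w* = 7318 − 77 × (7318 − 4555)/169 = 7318 − 212751/169 ≈ 6059.118.
Pooling payoff: 0.22 × 7318 + 0.78 × 4555 = 5162.86.
Difference: 6059.118 − 5162.86 = 896.258, i.e. 896.3 to one decimal place.
The peach type prefers to separate.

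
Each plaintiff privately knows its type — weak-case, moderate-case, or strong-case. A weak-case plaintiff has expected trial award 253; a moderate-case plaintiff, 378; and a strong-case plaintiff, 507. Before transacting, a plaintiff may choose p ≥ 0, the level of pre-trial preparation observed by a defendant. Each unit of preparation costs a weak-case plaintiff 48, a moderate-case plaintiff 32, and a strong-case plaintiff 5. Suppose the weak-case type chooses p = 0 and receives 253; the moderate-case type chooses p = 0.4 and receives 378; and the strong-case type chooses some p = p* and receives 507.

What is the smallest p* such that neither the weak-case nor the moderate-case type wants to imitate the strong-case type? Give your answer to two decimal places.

Weak-case type (on-path payoff 253) won't mimic when 253 ≥ 507 − 48·p*, i.e. p* ≥ 5.29.
Moderate-case type (on-path payoff 378 − 32×0.4 = 365.2) won't mimic when 365.2 ≥ 507 − 32·p*, i.e. p* ≥ 4.43.
Both must hold, so p* = max(5.29, 4.43) = 5.29. The weak-case type's constraint binds.

5.29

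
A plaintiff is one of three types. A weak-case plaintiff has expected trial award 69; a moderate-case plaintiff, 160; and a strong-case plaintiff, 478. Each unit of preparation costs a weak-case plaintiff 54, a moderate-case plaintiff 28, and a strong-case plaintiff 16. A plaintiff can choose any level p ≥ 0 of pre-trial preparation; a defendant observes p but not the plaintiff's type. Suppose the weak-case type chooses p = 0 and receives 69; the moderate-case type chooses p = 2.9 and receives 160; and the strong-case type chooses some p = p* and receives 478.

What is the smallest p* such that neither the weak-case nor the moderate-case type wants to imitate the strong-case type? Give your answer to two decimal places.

Weak-case type (on-path payoff 69) won't mimic when 69 ≥ 478 − 54·p*, i.e. p* ≥ 7.57.
Moderate-case type (on-path payoff 160 − 28×2.9 = 78.8) won't mimic when 78.8 ≥ 478 − 28·p*, i.e. p* ≥ 14.26.
Both must hold, so p* = max(7.57, 14.26) = 14.26. The moderate-case type's constraint binds.

14.26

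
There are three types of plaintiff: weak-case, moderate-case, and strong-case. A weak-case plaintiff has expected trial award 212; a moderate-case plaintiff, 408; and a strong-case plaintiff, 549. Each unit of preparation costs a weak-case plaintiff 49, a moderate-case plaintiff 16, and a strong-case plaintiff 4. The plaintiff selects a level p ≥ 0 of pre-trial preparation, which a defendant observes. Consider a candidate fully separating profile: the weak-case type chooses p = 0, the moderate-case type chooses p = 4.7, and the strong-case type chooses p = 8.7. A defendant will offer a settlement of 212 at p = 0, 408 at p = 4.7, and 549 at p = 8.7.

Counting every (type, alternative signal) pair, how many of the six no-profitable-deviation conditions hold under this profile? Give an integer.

Moderate-case (own payoff 408 − 16×4.7 = 332.8): to p=0 gives 212 → no gain ✓; to p=8.7 gives 549 − 16×8.7 = 409.8 → profitable ✗.
Strong-case (own payoff 549 − 4×8.7 = 514.2): to p=0 gives 212 → no gain ✓; to p=4.7 gives 408 − 4×4.7 = 389.2 → no gain ✓.
Weak-case (own payoff 212): to p=4.7 gives 408 − 49×4.7 = 177.7 → no gain ✓; to p=8.7 gives 549 − 49×8.7 = 122.7 → no gain ✓.
5 of the 6 constraints hold; not an equilibrium.

5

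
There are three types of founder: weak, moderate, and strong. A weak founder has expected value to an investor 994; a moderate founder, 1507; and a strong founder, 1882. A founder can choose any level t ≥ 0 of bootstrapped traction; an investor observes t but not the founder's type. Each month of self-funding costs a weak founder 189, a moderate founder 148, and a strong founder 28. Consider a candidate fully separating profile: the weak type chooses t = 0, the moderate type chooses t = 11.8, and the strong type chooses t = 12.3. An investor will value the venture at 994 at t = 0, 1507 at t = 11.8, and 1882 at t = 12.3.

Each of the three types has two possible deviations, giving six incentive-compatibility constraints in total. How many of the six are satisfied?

4

Moderate (own payoff 1507 − 148×11.8 = -239.4): to t=0 gives 994 → profitable ✗; to t=12.3 gives 1882 − 148×12.3 = 61.6 → profitable ✗.
Weak (own payoff 994): to t=11.8 gives 1507 − 189×11.8 = -723.2 → no gain ✓; to t=12.3 gives 1882 − 189×12.3 = -442.7 → no gain ✓.
Strong (own payoff 1882 − 28×12.3 = 1537.6): to t=0 gives 994 → no gain ✓; to t=11.8 gives 1507 − 28×11.8 = 1176.6 → no gain ✓.
4 of the 6 constraints hold; not an equilibrium.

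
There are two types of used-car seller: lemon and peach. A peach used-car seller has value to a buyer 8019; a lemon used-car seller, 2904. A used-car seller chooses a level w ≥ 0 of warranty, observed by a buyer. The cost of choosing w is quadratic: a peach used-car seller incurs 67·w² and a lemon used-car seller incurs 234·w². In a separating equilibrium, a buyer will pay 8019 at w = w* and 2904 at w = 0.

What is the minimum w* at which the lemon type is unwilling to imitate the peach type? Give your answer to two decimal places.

4.68

The lemon type at w = 0 receives 2904; imitating at w* yields 8019 − 234·w*².
Indifference: 2904 = 8019 − 234·w*², so w*² = (8019 − 2904) / 234 ≈ 21.8590.
w* = √21.8590 ≈ 4.68.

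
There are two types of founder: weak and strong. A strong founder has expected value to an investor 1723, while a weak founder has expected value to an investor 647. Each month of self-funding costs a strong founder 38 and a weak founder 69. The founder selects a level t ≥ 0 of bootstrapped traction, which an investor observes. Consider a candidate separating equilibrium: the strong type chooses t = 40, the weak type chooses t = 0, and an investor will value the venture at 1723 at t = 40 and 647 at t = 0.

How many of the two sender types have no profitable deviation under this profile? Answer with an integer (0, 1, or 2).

1

Strong type: signal → 1723 − 38 × 40 = 203; deviate to 0 → 647. IC fails (203 < 647).
Weak type: stay at 0 → 647; mimic → 1723 − 69 × 40 = -1037. IC holds (647 ≥ -1037).
1 of 2 constraints hold, so this profile is not an equilibrium.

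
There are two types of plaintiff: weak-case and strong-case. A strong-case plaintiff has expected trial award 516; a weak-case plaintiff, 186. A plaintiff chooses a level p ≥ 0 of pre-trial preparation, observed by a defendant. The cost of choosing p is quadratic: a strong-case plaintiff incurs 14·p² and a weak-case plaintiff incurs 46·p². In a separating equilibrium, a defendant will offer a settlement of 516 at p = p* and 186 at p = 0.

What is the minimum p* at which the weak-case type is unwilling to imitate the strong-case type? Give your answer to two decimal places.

2.68

The weak-case type at p = 0 receives 186; imitating at p* yields 516 − 46·p*².
Indifference: 186 = 516 − 46·p*², so p*² = (516 − 186) / 46 ≈ 7.1739.
p* = √7.1739 ≈ 2.68.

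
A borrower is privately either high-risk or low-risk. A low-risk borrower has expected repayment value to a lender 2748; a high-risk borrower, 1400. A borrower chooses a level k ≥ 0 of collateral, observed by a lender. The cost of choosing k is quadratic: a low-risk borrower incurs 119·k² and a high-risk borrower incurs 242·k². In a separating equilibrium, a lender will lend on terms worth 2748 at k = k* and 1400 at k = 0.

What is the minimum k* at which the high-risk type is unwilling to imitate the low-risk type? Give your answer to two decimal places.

The high-risk type at k = 0 receives 1400; imitating at k* yields 2748 − 242·k*².
Indifference: 1400 = 2748 − 242·k*², so k*² = (2748 − 1400) / 242 ≈ 5.5702.
k* = √5.5702 ≈ 2.36.

2.36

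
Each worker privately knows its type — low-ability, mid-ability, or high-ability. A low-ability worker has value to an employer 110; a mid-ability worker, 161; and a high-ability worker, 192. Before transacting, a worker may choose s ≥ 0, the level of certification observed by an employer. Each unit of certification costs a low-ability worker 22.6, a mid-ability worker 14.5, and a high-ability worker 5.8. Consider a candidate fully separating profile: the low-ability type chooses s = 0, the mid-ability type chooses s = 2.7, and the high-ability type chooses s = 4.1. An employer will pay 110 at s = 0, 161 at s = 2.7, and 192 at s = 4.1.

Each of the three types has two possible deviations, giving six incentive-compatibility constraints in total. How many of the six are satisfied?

High-ability (own payoff 192 − 5.8×4.1 = 168.22): to s=0 gives 110 → no gain ✓; to s=2.7 gives 161 − 5.8×2.7 = 145.34 → no gain ✓.
Mid-ability (own payoff 161 − 14.5×2.7 = 121.85): to s=0 gives 110 → no gain ✓; to s=4.1 gives 192 − 14.5×4.1 = 132.55 → profitable ✗.
Low-ability (own payoff 110): to s=2.7 gives 161 − 22.6×2.7 = 99.98 → no gain ✓; to s=4.1 gives 192 − 22.6×4.1 = 99.34 → no gain ✓.
5 of the 6 constraints hold; not an equilibrium.

5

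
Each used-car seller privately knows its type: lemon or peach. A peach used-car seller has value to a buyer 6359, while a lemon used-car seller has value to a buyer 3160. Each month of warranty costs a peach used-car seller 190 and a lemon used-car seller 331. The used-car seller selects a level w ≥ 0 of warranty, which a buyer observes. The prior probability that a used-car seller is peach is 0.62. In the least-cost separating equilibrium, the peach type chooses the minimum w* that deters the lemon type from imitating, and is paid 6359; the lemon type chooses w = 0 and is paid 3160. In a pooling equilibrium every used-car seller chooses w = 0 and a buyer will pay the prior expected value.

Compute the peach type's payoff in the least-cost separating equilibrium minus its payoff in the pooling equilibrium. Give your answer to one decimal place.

Least-cost separating signal: w* solves 3160 = 6359 − 331·w*, so w* = (6359 − 3160)/331 ≈ 9.6647.
Peach type's separating payoff: 6359 − 190 × w* = 6359 − 190 × (6359 − 3160)/331 = 6359 − 607810/331 ≈ 4522.716.
Pooling payoff: 0.62 × 6359 + 0.38 × 3160 = 5143.38.
Difference: 4522.716 − 5143.38 = -620.664, i.e. -620.7 to one decimal place.
The peach type would prefer the pooling outcome.

-620.7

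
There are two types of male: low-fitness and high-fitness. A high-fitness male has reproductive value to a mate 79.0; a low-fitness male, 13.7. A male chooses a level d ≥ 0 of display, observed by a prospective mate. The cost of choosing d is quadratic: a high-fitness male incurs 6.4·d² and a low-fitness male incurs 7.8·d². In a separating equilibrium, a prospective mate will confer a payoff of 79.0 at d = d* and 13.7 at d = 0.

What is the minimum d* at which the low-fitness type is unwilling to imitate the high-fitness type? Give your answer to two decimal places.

2.89

The low-fitness type at d = 0 receives 13.7; imitating at d* yields 79.0 − 7.8·d*².
Indifference: 13.7 = 79.0 − 7.8·d*², so d*² = (79.0 − 13.7) / 7.8 ≈ 8.3718.
d* = √8.3718 ≈ 2.89.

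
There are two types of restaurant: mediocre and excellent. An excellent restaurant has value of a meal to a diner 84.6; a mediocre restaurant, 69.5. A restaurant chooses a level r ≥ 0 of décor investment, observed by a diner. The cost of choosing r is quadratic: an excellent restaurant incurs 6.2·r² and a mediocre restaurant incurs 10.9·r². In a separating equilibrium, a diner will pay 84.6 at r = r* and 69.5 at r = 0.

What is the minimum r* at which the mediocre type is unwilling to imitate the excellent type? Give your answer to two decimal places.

1.18

The mediocre type at r = 0 receives 69.5; imitating at r* yields 84.6 − 10.9·r*².
Indifference: 69.5 = 84.6 − 10.9·r*², so r*² = (84.6 − 69.5) / 10.9 ≈ 1.3853.
r* = √1.3853 ≈ 1.18.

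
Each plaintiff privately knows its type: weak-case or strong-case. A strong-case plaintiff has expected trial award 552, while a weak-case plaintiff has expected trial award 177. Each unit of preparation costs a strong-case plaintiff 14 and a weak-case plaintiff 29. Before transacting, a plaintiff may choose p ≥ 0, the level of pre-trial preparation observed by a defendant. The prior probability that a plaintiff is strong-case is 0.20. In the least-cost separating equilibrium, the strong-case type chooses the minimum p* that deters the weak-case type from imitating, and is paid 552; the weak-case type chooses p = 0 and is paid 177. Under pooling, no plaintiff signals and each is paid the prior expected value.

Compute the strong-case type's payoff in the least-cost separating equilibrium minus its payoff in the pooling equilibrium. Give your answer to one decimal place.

119.0

Least-cost separating signal: p* solves 177 = 552 − 29·p*, so p* = (552 − 177)/29 ≈ 12.9310.
Strong-case type's separating payoff: 552 − 14 × p* = 552 − 14 × (552 − 177)/29 = 552 − 5250/29 ≈ 370.966.
Pooling payoff: 0.20 × 552 + 0.80 × 177 = 252.
Difference: 370.966 − 252 = 118.966, i.e. 119.0 to one decimal place.
The strong-case type prefers to separate.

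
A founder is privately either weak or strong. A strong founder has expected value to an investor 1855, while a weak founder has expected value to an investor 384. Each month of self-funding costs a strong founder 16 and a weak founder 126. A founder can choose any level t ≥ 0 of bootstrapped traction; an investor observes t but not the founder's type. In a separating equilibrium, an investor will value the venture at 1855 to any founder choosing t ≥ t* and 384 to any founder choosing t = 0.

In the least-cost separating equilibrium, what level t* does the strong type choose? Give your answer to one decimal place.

A weak founder choosing t = 0 receives 384.
Imitating at t* instead would pay 1855 at cost 126·t*, netting 1855 − 126·t*.
Indifference: 384 = 1855 − 126·t*, so t* = (1855 − 384) / 126 ≈ 11.7.
This is the weak type's binding incentive-compatibility constraint; any t ≥ 11.7 sustains separation on that side.

11.7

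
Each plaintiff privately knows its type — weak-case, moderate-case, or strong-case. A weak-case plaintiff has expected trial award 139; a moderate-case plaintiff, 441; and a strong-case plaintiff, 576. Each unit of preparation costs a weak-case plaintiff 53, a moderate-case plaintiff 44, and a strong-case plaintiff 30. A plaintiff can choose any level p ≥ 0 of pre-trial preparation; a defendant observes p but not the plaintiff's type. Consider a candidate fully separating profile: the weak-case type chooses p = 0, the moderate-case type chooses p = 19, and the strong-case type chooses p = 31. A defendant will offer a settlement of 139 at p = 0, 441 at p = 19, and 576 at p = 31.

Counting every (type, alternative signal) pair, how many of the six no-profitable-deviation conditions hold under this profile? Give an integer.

3

Moderate-case (own payoff 441 − 44×19 = -395): to p=0 gives 139 → profitable ✗; to p=31 gives 576 − 44×31 = -788 → no gain ✓.
Strong-case (own payoff 576 − 30×31 = -354): to p=0 gives 139 → profitable ✗; to p=19 gives 441 − 30×19 = -129 → profitable ✗.
Weak-case (own payoff 139): to p=19 gives 441 − 53×19 = -566 → no gain ✓; to p=31 gives 576 − 53×31 = -1067 → no gain ✓.
3 of the 6 constraints hold; not an equilibrium.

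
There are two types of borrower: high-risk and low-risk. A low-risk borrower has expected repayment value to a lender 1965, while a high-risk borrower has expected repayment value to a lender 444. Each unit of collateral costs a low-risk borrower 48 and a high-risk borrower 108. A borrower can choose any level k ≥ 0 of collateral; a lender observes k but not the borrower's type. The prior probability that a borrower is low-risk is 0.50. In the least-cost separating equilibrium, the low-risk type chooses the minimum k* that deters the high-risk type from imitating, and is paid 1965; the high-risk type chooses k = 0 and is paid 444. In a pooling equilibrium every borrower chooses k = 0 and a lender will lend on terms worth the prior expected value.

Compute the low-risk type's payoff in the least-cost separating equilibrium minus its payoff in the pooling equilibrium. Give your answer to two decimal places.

Least-cost separating signal: k* solves 444 = 1965 − 108·k*, so k* = (1965 − 444)/108 ≈ 14.0833.
Low-risk type's separating payoff: 1965 − 48 × k* = 1965 − 48 × (1965 − 444)/108 = 1965 − 73008/108 = 1289.
Pooling payoff: 0.50 × 1965 + 0.50 × 444 = 1204.5.
Difference: 1289 − 1204.5 = 84.50.
The low-risk type prefers to separate.

84.50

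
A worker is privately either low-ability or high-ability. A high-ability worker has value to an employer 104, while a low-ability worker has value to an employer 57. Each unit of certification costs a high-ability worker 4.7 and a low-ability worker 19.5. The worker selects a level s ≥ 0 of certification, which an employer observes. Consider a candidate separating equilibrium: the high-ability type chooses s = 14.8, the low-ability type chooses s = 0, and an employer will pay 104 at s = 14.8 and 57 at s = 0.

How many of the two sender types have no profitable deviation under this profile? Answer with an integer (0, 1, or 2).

1

Low-ability type: stay at 0 → 57; mimic → 104 − 19.5 × 14.8 = -184.6. IC holds (57 ≥ -184.6).
High-ability type: signal → 104 − 4.7 × 14.8 = 34.44; deviate to 0 → 57. IC fails (34.44 < 57).
1 of 2 constraints hold, so this profile is not an equilibrium.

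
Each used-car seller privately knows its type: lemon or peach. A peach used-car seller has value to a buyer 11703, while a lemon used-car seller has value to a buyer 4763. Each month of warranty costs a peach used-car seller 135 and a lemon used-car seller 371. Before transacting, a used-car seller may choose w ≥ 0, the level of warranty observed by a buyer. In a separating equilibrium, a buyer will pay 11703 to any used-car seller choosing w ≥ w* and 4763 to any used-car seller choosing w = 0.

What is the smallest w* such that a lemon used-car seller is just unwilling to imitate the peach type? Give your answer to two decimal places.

A lemon used-car seller choosing w = 0 receives 4763.
Imitating at w* instead would pay 11703 at cost 371·w*, netting 11703 − 371·w*.
Indifference: 4763 = 11703 − 371·w*, so w* = (11703 − 4763) / 371 ≈ 18.71.
At w* the lemon type's incentive constraint just binds; the peach type strictly prefers w* since its per-unit cost is lower.

18.71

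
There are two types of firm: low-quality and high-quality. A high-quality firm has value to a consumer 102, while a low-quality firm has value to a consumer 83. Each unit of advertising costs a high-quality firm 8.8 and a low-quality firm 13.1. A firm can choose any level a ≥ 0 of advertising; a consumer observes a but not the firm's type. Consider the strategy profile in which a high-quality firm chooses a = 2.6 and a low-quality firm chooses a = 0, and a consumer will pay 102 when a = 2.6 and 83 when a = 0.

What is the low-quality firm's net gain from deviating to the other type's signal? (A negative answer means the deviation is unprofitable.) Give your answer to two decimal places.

Playing a = 0 the low-quality firm receives 83.
Deviating to a = 2.6 brings payment 102 at cost 13.1 × 2.6 = 34.06, netting 67.94.
Gain from deviating: 67.94 − 83 = -15.06.
The gain is negative, so the low-quality type's incentive-compatibility constraint is satisfied.

-15.06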